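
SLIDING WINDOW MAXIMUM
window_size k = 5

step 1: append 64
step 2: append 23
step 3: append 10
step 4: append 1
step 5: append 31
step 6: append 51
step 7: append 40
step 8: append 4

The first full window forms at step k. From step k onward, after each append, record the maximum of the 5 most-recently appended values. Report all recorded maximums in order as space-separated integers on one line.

step 1: append 64 -> window=[64] (not full yet)
step 2: append 23 -> window=[64, 23] (not full yet)
step 3: append 10 -> window=[64, 23, 10] (not full yet)
step 4: append 1 -> window=[64, 23, 10, 1] (not full yet)
step 5: append 31 -> window=[64, 23, 10, 1, 31] -> max=64
step 6: append 51 -> window=[23, 10, 1, 31, 51] -> max=51
step 7: append 40 -> window=[10, 1, 31, 51, 40] -> max=51
step 8: append 4 -> window=[1, 31, 51, 40, 4] -> max=51

Answer: 64 51 51 51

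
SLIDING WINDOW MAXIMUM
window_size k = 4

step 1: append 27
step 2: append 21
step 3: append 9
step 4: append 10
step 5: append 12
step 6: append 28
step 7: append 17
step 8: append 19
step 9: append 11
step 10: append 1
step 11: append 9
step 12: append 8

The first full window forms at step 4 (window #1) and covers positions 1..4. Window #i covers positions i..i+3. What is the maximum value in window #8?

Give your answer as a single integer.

step 1: append 27 -> window=[27] (not full yet)
step 2: append 21 -> window=[27, 21] (not full yet)
step 3: append 9 -> window=[27, 21, 9] (not full yet)
step 4: append 10 -> window=[27, 21, 9, 10] -> max=27
step 5: append 12 -> window=[21, 9, 10, 12] -> max=21
step 6: append 28 -> window=[9, 10, 12, 28] -> max=28
step 7: append 17 -> window=[10, 12, 28, 17] -> max=28
step 8: append 19 -> window=[12, 28, 17, 19] -> max=28
step 9: append 11 -> window=[28, 17, 19, 11] -> max=28
step 10: append 1 -> window=[17, 19, 11, 1] -> max=19
step 11: append 9 -> window=[19, 11, 1, 9] -> max=19
Window #8 max = 19

Answer: 19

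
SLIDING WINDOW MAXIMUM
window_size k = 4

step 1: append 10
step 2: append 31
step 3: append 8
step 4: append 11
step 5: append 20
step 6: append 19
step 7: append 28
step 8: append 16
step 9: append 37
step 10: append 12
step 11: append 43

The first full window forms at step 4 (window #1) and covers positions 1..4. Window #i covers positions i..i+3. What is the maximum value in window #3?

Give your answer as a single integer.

Answer: 20

Derivation:
step 1: append 10 -> window=[10] (not full yet)
step 2: append 31 -> window=[10, 31] (not full yet)
step 3: append 8 -> window=[10, 31, 8] (not full yet)
step 4: append 11 -> window=[10, 31, 8, 11] -> max=31
step 5: append 20 -> window=[31, 8, 11, 20] -> max=31
step 6: append 19 -> window=[8, 11, 20, 19] -> max=20
Window #3 max = 20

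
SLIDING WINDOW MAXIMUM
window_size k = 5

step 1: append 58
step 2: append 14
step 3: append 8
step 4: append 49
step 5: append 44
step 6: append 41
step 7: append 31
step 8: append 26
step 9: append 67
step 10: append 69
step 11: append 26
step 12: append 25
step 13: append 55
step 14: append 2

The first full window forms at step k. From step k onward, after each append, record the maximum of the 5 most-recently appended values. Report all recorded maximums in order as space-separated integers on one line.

Answer: 58 49 49 49 67 69 69 69 69 69

Derivation:
step 1: append 58 -> window=[58] (not full yet)
step 2: append 14 -> window=[58, 14] (not full yet)
step 3: append 8 -> window=[58, 14, 8] (not full yet)
step 4: append 49 -> window=[58, 14, 8, 49] (not full yet)
step 5: append 44 -> window=[58, 14, 8, 49, 44] -> max=58
step 6: append 41 -> window=[14, 8, 49, 44, 41] -> max=49
step 7: append 31 -> window=[8, 49, 44, 41, 31] -> max=49
step 8: append 26 -> window=[49, 44, 41, 31, 26] -> max=49
step 9: append 67 -> window=[44, 41, 31, 26, 67] -> max=67
step 10: append 69 -> window=[41, 31, 26, 67, 69] -> max=69
step 11: append 26 -> window=[31, 26, 67, 69, 26] -> max=69
step 12: append 25 -> window=[26, 67, 69, 26, 25] -> max=69
step 13: append 55 -> window=[67, 69, 26, 25, 55] -> max=69
step 14: append 2 -> window=[69, 26, 25, 55, 2] -> max=69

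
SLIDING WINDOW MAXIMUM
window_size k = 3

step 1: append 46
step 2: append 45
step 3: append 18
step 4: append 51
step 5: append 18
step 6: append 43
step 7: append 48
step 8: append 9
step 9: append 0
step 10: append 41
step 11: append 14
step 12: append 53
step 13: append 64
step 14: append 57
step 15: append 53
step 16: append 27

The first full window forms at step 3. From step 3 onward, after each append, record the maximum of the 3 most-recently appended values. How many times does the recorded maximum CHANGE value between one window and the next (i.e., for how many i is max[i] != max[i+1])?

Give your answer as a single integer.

Answer: 6

Derivation:
step 1: append 46 -> window=[46] (not full yet)
step 2: append 45 -> window=[46, 45] (not full yet)
step 3: append 18 -> window=[46, 45, 18] -> max=46
step 4: append 51 -> window=[45, 18, 51] -> max=51
step 5: append 18 -> window=[18, 51, 18] -> max=51
step 6: append 43 -> window=[51, 18, 43] -> max=51
step 7: append 48 -> window=[18, 43, 48] -> max=48
step 8: append 9 -> window=[43, 48, 9] -> max=48
step 9: append 0 -> window=[48, 9, 0] -> max=48
step 10: append 41 -> window=[9, 0, 41] -> max=41
step 11: append 14 -> window=[0, 41, 14] -> max=41
step 12: append 53 -> window=[41, 14, 53] -> max=53
step 13: append 64 -> window=[14, 53, 64] -> max=64
step 14: append 57 -> window=[53, 64, 57] -> max=64
step 15: append 53 -> window=[64, 57, 53] -> max=64
step 16: append 27 -> window=[57, 53, 27] -> max=57
Recorded maximums: 46 51 51 51 48 48 48 41 41 53 64 64 64 57
Changes between consecutive maximums: 6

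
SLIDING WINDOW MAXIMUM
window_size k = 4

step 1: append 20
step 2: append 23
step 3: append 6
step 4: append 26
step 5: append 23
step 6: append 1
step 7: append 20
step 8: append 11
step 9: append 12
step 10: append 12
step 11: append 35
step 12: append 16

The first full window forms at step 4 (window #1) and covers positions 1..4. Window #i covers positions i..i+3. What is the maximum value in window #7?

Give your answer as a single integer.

step 1: append 20 -> window=[20] (not full yet)
step 2: append 23 -> window=[20, 23] (not full yet)
step 3: append 6 -> window=[20, 23, 6] (not full yet)
step 4: append 26 -> window=[20, 23, 6, 26] -> max=26
step 5: append 23 -> window=[23, 6, 26, 23] -> max=26
step 6: append 1 -> window=[6, 26, 23, 1] -> max=26
step 7: append 20 -> window=[26, 23, 1, 20] -> max=26
step 8: append 11 -> window=[23, 1, 20, 11] -> max=23
step 9: append 12 -> window=[1, 20, 11, 12] -> max=20
step 10: append 12 -> window=[20, 11, 12, 12] -> max=20
Window #7 max = 20

Answer: 20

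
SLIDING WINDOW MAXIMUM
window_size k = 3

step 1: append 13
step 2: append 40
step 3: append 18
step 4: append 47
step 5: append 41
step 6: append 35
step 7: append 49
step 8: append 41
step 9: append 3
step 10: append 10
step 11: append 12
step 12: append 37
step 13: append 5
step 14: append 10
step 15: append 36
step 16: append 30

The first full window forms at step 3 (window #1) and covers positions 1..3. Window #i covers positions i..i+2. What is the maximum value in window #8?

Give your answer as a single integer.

step 1: append 13 -> window=[13] (not full yet)
step 2: append 40 -> window=[13, 40] (not full yet)
step 3: append 18 -> window=[13, 40, 18] -> max=40
step 4: append 47 -> window=[40, 18, 47] -> max=47
step 5: append 41 -> window=[18, 47, 41] -> max=47
step 6: append 35 -> window=[47, 41, 35] -> max=47
step 7: append 49 -> window=[41, 35, 49] -> max=49
step 8: append 41 -> window=[35, 49, 41] -> max=49
step 9: append 3 -> window=[49, 41, 3] -> max=49
step 10: append 10 -> window=[41, 3, 10] -> max=41
Window #8 max = 41

Answer: 41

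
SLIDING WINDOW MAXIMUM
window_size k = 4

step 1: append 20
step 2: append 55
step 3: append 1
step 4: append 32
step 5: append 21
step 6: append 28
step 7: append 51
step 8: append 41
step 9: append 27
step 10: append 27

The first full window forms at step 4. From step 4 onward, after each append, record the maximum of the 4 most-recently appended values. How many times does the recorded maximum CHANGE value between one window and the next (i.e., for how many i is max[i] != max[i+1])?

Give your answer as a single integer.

step 1: append 20 -> window=[20] (not full yet)
step 2: append 55 -> window=[20, 55] (not full yet)
step 3: append 1 -> window=[20, 55, 1] (not full yet)
step 4: append 32 -> window=[20, 55, 1, 32] -> max=55
step 5: append 21 -> window=[55, 1, 32, 21] -> max=55
step 6: append 28 -> window=[1, 32, 21, 28] -> max=32
step 7: append 51 -> window=[32, 21, 28, 51] -> max=51
step 8: append 41 -> window=[21, 28, 51, 41] -> max=51
step 9: append 27 -> window=[28, 51, 41, 27] -> max=51
step 10: append 27 -> window=[51, 41, 27, 27] -> max=51
Recorded maximums: 55 55 32 51 51 51 51
Changes between consecutive maximums: 2

Answer: 2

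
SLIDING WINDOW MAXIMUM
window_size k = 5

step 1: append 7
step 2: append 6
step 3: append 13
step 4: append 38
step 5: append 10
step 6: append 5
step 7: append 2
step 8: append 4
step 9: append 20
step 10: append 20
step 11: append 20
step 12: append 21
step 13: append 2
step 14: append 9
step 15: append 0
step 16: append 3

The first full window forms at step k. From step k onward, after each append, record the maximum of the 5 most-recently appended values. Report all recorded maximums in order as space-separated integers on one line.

Answer: 38 38 38 38 20 20 20 21 21 21 21 21

Derivation:
step 1: append 7 -> window=[7] (not full yet)
step 2: append 6 -> window=[7, 6] (not full yet)
step 3: append 13 -> window=[7, 6, 13] (not full yet)
step 4: append 38 -> window=[7, 6, 13, 38] (not full yet)
step 5: append 10 -> window=[7, 6, 13, 38, 10] -> max=38
step 6: append 5 -> window=[6, 13, 38, 10, 5] -> max=38
step 7: append 2 -> window=[13, 38, 10, 5, 2] -> max=38
step 8: append 4 -> window=[38, 10, 5, 2, 4] -> max=38
step 9: append 20 -> window=[10, 5, 2, 4, 20] -> max=20
step 10: append 20 -> window=[5, 2, 4, 20, 20] -> max=20
step 11: append 20 -> window=[2, 4, 20, 20, 20] -> max=20
step 12: append 21 -> window=[4, 20, 20, 20, 21] -> max=21
step 13: append 2 -> window=[20, 20, 20, 21, 2] -> max=21
step 14: append 9 -> window=[20, 20, 21, 2, 9] -> max=21
step 15: append 0 -> window=[20, 21, 2, 9, 0] -> max=21
step 16: append 3 -> window=[21, 2, 9, 0, 3] -> max=21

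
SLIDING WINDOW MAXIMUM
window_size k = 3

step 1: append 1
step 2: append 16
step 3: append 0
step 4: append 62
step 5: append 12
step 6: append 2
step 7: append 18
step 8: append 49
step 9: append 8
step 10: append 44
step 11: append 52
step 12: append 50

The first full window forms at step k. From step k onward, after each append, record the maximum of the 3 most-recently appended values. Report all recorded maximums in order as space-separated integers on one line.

Answer: 16 62 62 62 18 49 49 49 52 52

Derivation:
step 1: append 1 -> window=[1] (not full yet)
step 2: append 16 -> window=[1, 16] (not full yet)
step 3: append 0 -> window=[1, 16, 0] -> max=16
step 4: append 62 -> window=[16, 0, 62] -> max=62
step 5: append 12 -> window=[0, 62, 12] -> max=62
step 6: append 2 -> window=[62, 12, 2] -> max=62
step 7: append 18 -> window=[12, 2, 18] -> max=18
step 8: append 49 -> window=[2, 18, 49] -> max=49
step 9: append 8 -> window=[18, 49, 8] -> max=49
step 10: append 44 -> window=[49, 8, 44] -> max=49
step 11: append 52 -> window=[8, 44, 52] -> max=52
step 12: append 50 -> window=[44, 52, 50] -> max=52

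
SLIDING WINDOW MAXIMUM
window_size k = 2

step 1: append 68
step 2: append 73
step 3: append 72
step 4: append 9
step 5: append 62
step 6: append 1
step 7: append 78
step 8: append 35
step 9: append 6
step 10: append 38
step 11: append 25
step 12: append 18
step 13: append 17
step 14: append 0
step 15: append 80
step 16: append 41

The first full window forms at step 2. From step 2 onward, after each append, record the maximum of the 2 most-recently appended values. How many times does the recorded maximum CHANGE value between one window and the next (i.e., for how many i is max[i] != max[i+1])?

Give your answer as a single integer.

step 1: append 68 -> window=[68] (not full yet)
step 2: append 73 -> window=[68, 73] -> max=73
step 3: append 72 -> window=[73, 72] -> max=73
step 4: append 9 -> window=[72, 9] -> max=72
step 5: append 62 -> window=[9, 62] -> max=62
step 6: append 1 -> window=[62, 1] -> max=62
step 7: append 78 -> window=[1, 78] -> max=78
step 8: append 35 -> window=[78, 35] -> max=78
step 9: append 6 -> window=[35, 6] -> max=35
step 10: append 38 -> window=[6, 38] -> max=38
step 11: append 25 -> window=[38, 25] -> max=38
step 12: append 18 -> window=[25, 18] -> max=25
step 13: append 17 -> window=[18, 17] -> max=18
step 14: append 0 -> window=[17, 0] -> max=17
step 15: append 80 -> window=[0, 80] -> max=80
step 16: append 41 -> window=[80, 41] -> max=80
Recorded maximums: 73 73 72 62 62 78 78 35 38 38 25 18 17 80 80
Changes between consecutive maximums: 9

Answer: 9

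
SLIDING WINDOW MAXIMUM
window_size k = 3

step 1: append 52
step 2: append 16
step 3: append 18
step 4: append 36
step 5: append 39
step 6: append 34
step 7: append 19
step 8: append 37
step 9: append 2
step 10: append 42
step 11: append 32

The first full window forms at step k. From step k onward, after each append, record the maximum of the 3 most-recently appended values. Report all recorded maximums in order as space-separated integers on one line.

step 1: append 52 -> window=[52] (not full yet)
step 2: append 16 -> window=[52, 16] (not full yet)
step 3: append 18 -> window=[52, 16, 18] -> max=52
step 4: append 36 -> window=[16, 18, 36] -> max=36
step 5: append 39 -> window=[18, 36, 39] -> max=39
step 6: append 34 -> window=[36, 39, 34] -> max=39
step 7: append 19 -> window=[39, 34, 19] -> max=39
step 8: append 37 -> window=[34, 19, 37] -> max=37
step 9: append 2 -> window=[19, 37, 2] -> max=37
step 10: append 42 -> window=[37, 2, 42] -> max=42
step 11: append 32 -> window=[2, 42, 32] -> max=42

Answer: 52 36 39 39 39 37 37 42 42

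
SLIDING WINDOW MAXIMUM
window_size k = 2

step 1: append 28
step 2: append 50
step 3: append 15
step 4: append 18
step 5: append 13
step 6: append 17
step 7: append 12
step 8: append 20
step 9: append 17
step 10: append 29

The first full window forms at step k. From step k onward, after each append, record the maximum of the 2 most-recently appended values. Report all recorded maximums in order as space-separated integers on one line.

step 1: append 28 -> window=[28] (not full yet)
step 2: append 50 -> window=[28, 50] -> max=50
step 3: append 15 -> window=[50, 15] -> max=50
step 4: append 18 -> window=[15, 18] -> max=18
step 5: append 13 -> window=[18, 13] -> max=18
step 6: append 17 -> window=[13, 17] -> max=17
step 7: append 12 -> window=[17, 12] -> max=17
step 8: append 20 -> window=[12, 20] -> max=20
step 9: append 17 -> window=[20, 17] -> max=20
step 10: append 29 -> window=[17, 29] -> max=29

Answer: 50 50 18 18 17 17 20 20 29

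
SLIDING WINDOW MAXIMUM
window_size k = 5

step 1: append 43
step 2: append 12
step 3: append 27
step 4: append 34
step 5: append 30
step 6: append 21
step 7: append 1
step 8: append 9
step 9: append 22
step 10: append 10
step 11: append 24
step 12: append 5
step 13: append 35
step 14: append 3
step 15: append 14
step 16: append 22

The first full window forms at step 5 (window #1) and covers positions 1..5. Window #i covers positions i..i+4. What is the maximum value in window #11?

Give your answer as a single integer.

Answer: 35

Derivation:
step 1: append 43 -> window=[43] (not full yet)
step 2: append 12 -> window=[43, 12] (not full yet)
step 3: append 27 -> window=[43, 12, 27] (not full yet)
step 4: append 34 -> window=[43, 12, 27, 34] (not full yet)
step 5: append 30 -> window=[43, 12, 27, 34, 30] -> max=43
step 6: append 21 -> window=[12, 27, 34, 30, 21] -> max=34
step 7: append 1 -> window=[27, 34, 30, 21, 1] -> max=34
step 8: append 9 -> window=[34, 30, 21, 1, 9] -> max=34
step 9: append 22 -> window=[30, 21, 1, 9, 22] -> max=30
step 10: append 10 -> window=[21, 1, 9, 22, 10] -> max=22
step 11: append 24 -> window=[1, 9, 22, 10, 24] -> max=24
step 12: append 5 -> window=[9, 22, 10, 24, 5] -> max=24
step 13: append 35 -> window=[22, 10, 24, 5, 35] -> max=35
step 14: append 3 -> window=[10, 24, 5, 35, 3] -> max=35
step 15: append 14 -> window=[24, 5, 35, 3, 14] -> max=35
Window #11 max = 35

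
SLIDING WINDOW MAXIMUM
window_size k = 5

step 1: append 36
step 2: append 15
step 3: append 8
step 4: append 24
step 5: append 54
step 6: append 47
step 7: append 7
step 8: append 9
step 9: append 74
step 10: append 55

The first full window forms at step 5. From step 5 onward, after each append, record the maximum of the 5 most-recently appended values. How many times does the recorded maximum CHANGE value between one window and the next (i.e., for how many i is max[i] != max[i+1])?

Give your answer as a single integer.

step 1: append 36 -> window=[36] (not full yet)
step 2: append 15 -> window=[36, 15] (not full yet)
step 3: append 8 -> window=[36, 15, 8] (not full yet)
step 4: append 24 -> window=[36, 15, 8, 24] (not full yet)
step 5: append 54 -> window=[36, 15, 8, 24, 54] -> max=54
step 6: append 47 -> window=[15, 8, 24, 54, 47] -> max=54
step 7: append 7 -> window=[8, 24, 54, 47, 7] -> max=54
step 8: append 9 -> window=[24, 54, 47, 7, 9] -> max=54
step 9: append 74 -> window=[54, 47, 7, 9, 74] -> max=74
step 10: append 55 -> window=[47, 7, 9, 74, 55] -> max=74
Recorded maximums: 54 54 54 54 74 74
Changes between consecutive maximums: 1

Answer: 1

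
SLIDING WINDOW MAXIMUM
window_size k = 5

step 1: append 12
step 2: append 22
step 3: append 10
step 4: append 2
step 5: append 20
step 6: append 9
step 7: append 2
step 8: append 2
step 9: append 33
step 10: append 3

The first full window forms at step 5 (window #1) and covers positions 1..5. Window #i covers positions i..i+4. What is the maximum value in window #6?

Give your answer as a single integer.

Answer: 33

Derivation:
step 1: append 12 -> window=[12] (not full yet)
step 2: append 22 -> window=[12, 22] (not full yet)
step 3: append 10 -> window=[12, 22, 10] (not full yet)
step 4: append 2 -> window=[12, 22, 10, 2] (not full yet)
step 5: append 20 -> window=[12, 22, 10, 2, 20] -> max=22
step 6: append 9 -> window=[22, 10, 2, 20, 9] -> max=22
step 7: append 2 -> window=[10, 2, 20, 9, 2] -> max=20
step 8: append 2 -> window=[2, 20, 9, 2, 2] -> max=20
step 9: append 33 -> window=[20, 9, 2, 2, 33] -> max=33
step 10: append 3 -> window=[9, 2, 2, 33, 3] -> max=33
Window #6 max = 33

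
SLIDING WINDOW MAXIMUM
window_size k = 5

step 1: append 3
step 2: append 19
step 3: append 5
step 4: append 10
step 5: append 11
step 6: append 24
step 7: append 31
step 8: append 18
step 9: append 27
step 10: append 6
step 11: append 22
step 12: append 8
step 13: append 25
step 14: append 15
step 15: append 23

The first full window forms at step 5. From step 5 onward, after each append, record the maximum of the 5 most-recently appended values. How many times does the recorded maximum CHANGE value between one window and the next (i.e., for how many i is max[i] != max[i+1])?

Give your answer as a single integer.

step 1: append 3 -> window=[3] (not full yet)
step 2: append 19 -> window=[3, 19] (not full yet)
step 3: append 5 -> window=[3, 19, 5] (not full yet)
step 4: append 10 -> window=[3, 19, 5, 10] (not full yet)
step 5: append 11 -> window=[3, 19, 5, 10, 11] -> max=19
step 6: append 24 -> window=[19, 5, 10, 11, 24] -> max=24
step 7: append 31 -> window=[5, 10, 11, 24, 31] -> max=31
step 8: append 18 -> window=[10, 11, 24, 31, 18] -> max=31
step 9: append 27 -> window=[11, 24, 31, 18, 27] -> max=31
step 10: append 6 -> window=[24, 31, 18, 27, 6] -> max=31
step 11: append 22 -> window=[31, 18, 27, 6, 22] -> max=31
step 12: append 8 -> window=[18, 27, 6, 22, 8] -> max=27
step 13: append 25 -> window=[27, 6, 22, 8, 25] -> max=27
step 14: append 15 -> window=[6, 22, 8, 25, 15] -> max=25
step 15: append 23 -> window=[22, 8, 25, 15, 23] -> max=25
Recorded maximums: 19 24 31 31 31 31 31 27 27 25 25
Changes between consecutive maximums: 4

Answer: 4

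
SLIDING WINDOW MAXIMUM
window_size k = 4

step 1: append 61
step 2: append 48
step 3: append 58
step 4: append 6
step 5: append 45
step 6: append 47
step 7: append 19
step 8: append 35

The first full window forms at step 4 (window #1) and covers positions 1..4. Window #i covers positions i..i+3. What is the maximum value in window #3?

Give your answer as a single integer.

step 1: append 61 -> window=[61] (not full yet)
step 2: append 48 -> window=[61, 48] (not full yet)
step 3: append 58 -> window=[61, 48, 58] (not full yet)
step 4: append 6 -> window=[61, 48, 58, 6] -> max=61
step 5: append 45 -> window=[48, 58, 6, 45] -> max=58
step 6: append 47 -> window=[58, 6, 45, 47] -> max=58
Window #3 max = 58

Answer: 58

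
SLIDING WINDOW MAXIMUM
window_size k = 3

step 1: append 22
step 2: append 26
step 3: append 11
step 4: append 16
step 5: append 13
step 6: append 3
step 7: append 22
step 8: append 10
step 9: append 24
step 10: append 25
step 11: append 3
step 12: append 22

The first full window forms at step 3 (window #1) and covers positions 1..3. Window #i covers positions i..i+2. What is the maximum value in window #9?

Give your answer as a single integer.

step 1: append 22 -> window=[22] (not full yet)
step 2: append 26 -> window=[22, 26] (not full yet)
step 3: append 11 -> window=[22, 26, 11] -> max=26
step 4: append 16 -> window=[26, 11, 16] -> max=26
step 5: append 13 -> window=[11, 16, 13] -> max=16
step 6: append 3 -> window=[16, 13, 3] -> max=16
step 7: append 22 -> window=[13, 3, 22] -> max=22
step 8: append 10 -> window=[3, 22, 10] -> max=22
step 9: append 24 -> window=[22, 10, 24] -> max=24
step 10: append 25 -> window=[10, 24, 25] -> max=25
step 11: append 3 -> window=[24, 25, 3] -> max=25
Window #9 max = 25

Answer: 25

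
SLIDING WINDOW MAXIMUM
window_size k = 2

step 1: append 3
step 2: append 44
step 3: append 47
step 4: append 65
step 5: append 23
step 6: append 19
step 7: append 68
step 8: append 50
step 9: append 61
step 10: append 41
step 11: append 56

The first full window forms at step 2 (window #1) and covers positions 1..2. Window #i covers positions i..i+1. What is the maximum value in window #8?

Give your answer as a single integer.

step 1: append 3 -> window=[3] (not full yet)
step 2: append 44 -> window=[3, 44] -> max=44
step 3: append 47 -> window=[44, 47] -> max=47
step 4: append 65 -> window=[47, 65] -> max=65
step 5: append 23 -> window=[65, 23] -> max=65
step 6: append 19 -> window=[23, 19] -> max=23
step 7: append 68 -> window=[19, 68] -> max=68
step 8: append 50 -> window=[68, 50] -> max=68
step 9: append 61 -> window=[50, 61] -> max=61
Window #8 max = 61

Answer: 61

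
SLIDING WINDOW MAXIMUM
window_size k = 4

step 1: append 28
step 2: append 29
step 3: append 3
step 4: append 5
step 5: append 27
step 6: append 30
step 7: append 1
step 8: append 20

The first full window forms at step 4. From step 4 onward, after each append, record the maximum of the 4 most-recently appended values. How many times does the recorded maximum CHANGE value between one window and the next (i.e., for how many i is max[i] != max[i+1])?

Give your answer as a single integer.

step 1: append 28 -> window=[28] (not full yet)
step 2: append 29 -> window=[28, 29] (not full yet)
step 3: append 3 -> window=[28, 29, 3] (not full yet)
step 4: append 5 -> window=[28, 29, 3, 5] -> max=29
step 5: append 27 -> window=[29, 3, 5, 27] -> max=29
step 6: append 30 -> window=[3, 5, 27, 30] -> max=30
step 7: append 1 -> window=[5, 27, 30, 1] -> max=30
step 8: append 20 -> window=[27, 30, 1, 20] -> max=30
Recorded maximums: 29 29 30 30 30
Changes between consecutive maximums: 1

Answer: 1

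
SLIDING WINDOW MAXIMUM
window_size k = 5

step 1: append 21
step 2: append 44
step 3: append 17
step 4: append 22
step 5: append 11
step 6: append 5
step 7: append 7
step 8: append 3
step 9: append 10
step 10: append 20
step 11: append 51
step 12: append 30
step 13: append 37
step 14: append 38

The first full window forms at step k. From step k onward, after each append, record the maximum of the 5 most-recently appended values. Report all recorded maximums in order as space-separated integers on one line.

step 1: append 21 -> window=[21] (not full yet)
step 2: append 44 -> window=[21, 44] (not full yet)
step 3: append 17 -> window=[21, 44, 17] (not full yet)
step 4: append 22 -> window=[21, 44, 17, 22] (not full yet)
step 5: append 11 -> window=[21, 44, 17, 22, 11] -> max=44
step 6: append 5 -> window=[44, 17, 22, 11, 5] -> max=44
step 7: append 7 -> window=[17, 22, 11, 5, 7] -> max=22
step 8: append 3 -> window=[22, 11, 5, 7, 3] -> max=22
step 9: append 10 -> window=[11, 5, 7, 3, 10] -> max=11
step 10: append 20 -> window=[5, 7, 3, 10, 20] -> max=20
step 11: append 51 -> window=[7, 3, 10, 20, 51] -> max=51
step 12: append 30 -> window=[3, 10, 20, 51, 30] -> max=51
step 13: append 37 -> window=[10, 20, 51, 30, 37] -> max=51
step 14: append 38 -> window=[20, 51, 30, 37, 38] -> max=51

Answer: 44 44 22 22 11 20 51 51 51 51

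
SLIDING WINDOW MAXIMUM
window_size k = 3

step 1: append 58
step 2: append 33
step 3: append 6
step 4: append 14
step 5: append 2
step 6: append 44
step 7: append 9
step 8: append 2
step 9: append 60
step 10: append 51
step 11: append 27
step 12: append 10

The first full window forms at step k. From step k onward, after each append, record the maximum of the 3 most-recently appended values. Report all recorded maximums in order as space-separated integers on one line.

Answer: 58 33 14 44 44 44 60 60 60 51

Derivation:
step 1: append 58 -> window=[58] (not full yet)
step 2: append 33 -> window=[58, 33] (not full yet)
step 3: append 6 -> window=[58, 33, 6] -> max=58
step 4: append 14 -> window=[33, 6, 14] -> max=33
step 5: append 2 -> window=[6, 14, 2] -> max=14
step 6: append 44 -> window=[14, 2, 44] -> max=44
step 7: append 9 -> window=[2, 44, 9] -> max=44
step 8: append 2 -> window=[44, 9, 2] -> max=44
step 9: append 60 -> window=[9, 2, 60] -> max=60
step 10: append 51 -> window=[2, 60, 51] -> max=60
step 11: append 27 -> window=[60, 51, 27] -> max=60
step 12: append 10 -> window=[51, 27, 10] -> max=51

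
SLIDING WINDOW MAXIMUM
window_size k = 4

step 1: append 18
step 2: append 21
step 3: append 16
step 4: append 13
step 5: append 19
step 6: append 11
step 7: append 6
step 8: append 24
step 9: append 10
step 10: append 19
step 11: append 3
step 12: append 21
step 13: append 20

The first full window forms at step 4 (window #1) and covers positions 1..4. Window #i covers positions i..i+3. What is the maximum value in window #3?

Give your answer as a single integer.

step 1: append 18 -> window=[18] (not full yet)
step 2: append 21 -> window=[18, 21] (not full yet)
step 3: append 16 -> window=[18, 21, 16] (not full yet)
step 4: append 13 -> window=[18, 21, 16, 13] -> max=21
step 5: append 19 -> window=[21, 16, 13, 19] -> max=21
step 6: append 11 -> window=[16, 13, 19, 11] -> max=19
Window #3 max = 19

Answer: 19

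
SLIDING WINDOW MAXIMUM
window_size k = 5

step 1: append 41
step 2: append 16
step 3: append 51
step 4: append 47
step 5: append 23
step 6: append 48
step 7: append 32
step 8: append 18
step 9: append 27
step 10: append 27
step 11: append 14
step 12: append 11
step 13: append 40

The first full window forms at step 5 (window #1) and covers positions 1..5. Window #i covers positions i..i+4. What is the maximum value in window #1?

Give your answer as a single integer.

step 1: append 41 -> window=[41] (not full yet)
step 2: append 16 -> window=[41, 16] (not full yet)
step 3: append 51 -> window=[41, 16, 51] (not full yet)
step 4: append 47 -> window=[41, 16, 51, 47] (not full yet)
step 5: append 23 -> window=[41, 16, 51, 47, 23] -> max=51
Window #1 max = 51

Answer: 51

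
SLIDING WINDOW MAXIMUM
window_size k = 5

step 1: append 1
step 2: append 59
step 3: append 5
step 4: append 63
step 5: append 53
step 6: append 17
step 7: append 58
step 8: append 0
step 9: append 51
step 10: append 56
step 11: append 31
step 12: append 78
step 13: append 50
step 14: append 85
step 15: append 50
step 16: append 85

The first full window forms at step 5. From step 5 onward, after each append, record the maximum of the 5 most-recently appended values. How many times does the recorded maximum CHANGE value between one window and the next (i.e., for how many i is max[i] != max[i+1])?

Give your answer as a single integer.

Answer: 3

Derivation:
step 1: append 1 -> window=[1] (not full yet)
step 2: append 59 -> window=[1, 59] (not full yet)
step 3: append 5 -> window=[1, 59, 5] (not full yet)
step 4: append 63 -> window=[1, 59, 5, 63] (not full yet)
step 5: append 53 -> window=[1, 59, 5, 63, 53] -> max=63
step 6: append 17 -> window=[59, 5, 63, 53, 17] -> max=63
step 7: append 58 -> window=[5, 63, 53, 17, 58] -> max=63
step 8: append 0 -> window=[63, 53, 17, 58, 0] -> max=63
step 9: append 51 -> window=[53, 17, 58, 0, 51] -> max=58
step 10: append 56 -> window=[17, 58, 0, 51, 56] -> max=58
step 11: append 31 -> window=[58, 0, 51, 56, 31] -> max=58
step 12: append 78 -> window=[0, 51, 56, 31, 78] -> max=78
step 13: append 50 -> window=[51, 56, 31, 78, 50] -> max=78
step 14: append 85 -> window=[56, 31, 78, 50, 85] -> max=85
step 15: append 50 -> window=[31, 78, 50, 85, 50] -> max=85
step 16: append 85 -> window=[78, 50, 85, 50, 85] -> max=85
Recorded maximums: 63 63 63 63 58 58 58 78 78 85 85 85
Changes between consecutive maximums: 3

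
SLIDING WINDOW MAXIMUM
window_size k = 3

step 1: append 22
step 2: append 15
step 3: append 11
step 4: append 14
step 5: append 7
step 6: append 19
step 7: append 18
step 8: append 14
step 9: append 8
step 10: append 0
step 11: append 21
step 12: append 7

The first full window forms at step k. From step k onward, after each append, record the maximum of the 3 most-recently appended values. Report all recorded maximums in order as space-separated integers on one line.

step 1: append 22 -> window=[22] (not full yet)
step 2: append 15 -> window=[22, 15] (not full yet)
step 3: append 11 -> window=[22, 15, 11] -> max=22
step 4: append 14 -> window=[15, 11, 14] -> max=15
step 5: append 7 -> window=[11, 14, 7] -> max=14
step 6: append 19 -> window=[14, 7, 19] -> max=19
step 7: append 18 -> window=[7, 19, 18] -> max=19
step 8: append 14 -> window=[19, 18, 14] -> max=19
step 9: append 8 -> window=[18, 14, 8] -> max=18
step 10: append 0 -> window=[14, 8, 0] -> max=14
step 11: append 21 -> window=[8, 0, 21] -> max=21
step 12: append 7 -> window=[0, 21, 7] -> max=21

Answer: 22 15 14 19 19 19 18 14 21 21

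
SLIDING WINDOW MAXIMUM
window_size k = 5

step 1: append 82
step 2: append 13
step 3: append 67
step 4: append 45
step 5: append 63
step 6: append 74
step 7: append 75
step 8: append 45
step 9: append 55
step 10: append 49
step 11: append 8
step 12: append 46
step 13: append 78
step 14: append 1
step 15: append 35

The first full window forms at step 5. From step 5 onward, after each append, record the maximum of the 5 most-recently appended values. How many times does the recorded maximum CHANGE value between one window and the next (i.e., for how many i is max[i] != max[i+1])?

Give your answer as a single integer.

step 1: append 82 -> window=[82] (not full yet)
step 2: append 13 -> window=[82, 13] (not full yet)
step 3: append 67 -> window=[82, 13, 67] (not full yet)
step 4: append 45 -> window=[82, 13, 67, 45] (not full yet)
step 5: append 63 -> window=[82, 13, 67, 45, 63] -> max=82
step 6: append 74 -> window=[13, 67, 45, 63, 74] -> max=74
step 7: append 75 -> window=[67, 45, 63, 74, 75] -> max=75
step 8: append 45 -> window=[45, 63, 74, 75, 45] -> max=75
step 9: append 55 -> window=[63, 74, 75, 45, 55] -> max=75
step 10: append 49 -> window=[74, 75, 45, 55, 49] -> max=75
step 11: append 8 -> window=[75, 45, 55, 49, 8] -> max=75
step 12: append 46 -> window=[45, 55, 49, 8, 46] -> max=55
step 13: append 78 -> window=[55, 49, 8, 46, 78] -> max=78
step 14: append 1 -> window=[49, 8, 46, 78, 1] -> max=78
step 15: append 35 -> window=[8, 46, 78, 1, 35] -> max=78
Recorded maximums: 82 74 75 75 75 75 75 55 78 78 78
Changes between consecutive maximums: 4

Answer: 4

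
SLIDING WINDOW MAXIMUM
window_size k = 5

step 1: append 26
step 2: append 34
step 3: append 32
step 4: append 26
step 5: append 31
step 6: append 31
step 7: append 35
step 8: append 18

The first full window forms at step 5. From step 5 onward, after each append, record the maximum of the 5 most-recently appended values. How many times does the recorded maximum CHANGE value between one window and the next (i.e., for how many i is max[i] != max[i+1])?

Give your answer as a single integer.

step 1: append 26 -> window=[26] (not full yet)
step 2: append 34 -> window=[26, 34] (not full yet)
step 3: append 32 -> window=[26, 34, 32] (not full yet)
step 4: append 26 -> window=[26, 34, 32, 26] (not full yet)
step 5: append 31 -> window=[26, 34, 32, 26, 31] -> max=34
step 6: append 31 -> window=[34, 32, 26, 31, 31] -> max=34
step 7: append 35 -> window=[32, 26, 31, 31, 35] -> max=35
step 8: append 18 -> window=[26, 31, 31, 35, 18] -> max=35
Recorded maximums: 34 34 35 35
Changes between consecutive maximums: 1

Answer: 1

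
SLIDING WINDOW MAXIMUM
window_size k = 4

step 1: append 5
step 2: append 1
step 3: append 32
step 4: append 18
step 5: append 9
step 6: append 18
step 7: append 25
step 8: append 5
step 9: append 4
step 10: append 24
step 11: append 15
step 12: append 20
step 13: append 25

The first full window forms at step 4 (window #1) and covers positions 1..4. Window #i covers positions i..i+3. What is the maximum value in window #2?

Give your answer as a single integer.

Answer: 32

Derivation:
step 1: append 5 -> window=[5] (not full yet)
step 2: append 1 -> window=[5, 1] (not full yet)
step 3: append 32 -> window=[5, 1, 32] (not full yet)
step 4: append 18 -> window=[5, 1, 32, 18] -> max=32
step 5: append 9 -> window=[1, 32, 18, 9] -> max=32
Window #2 max = 32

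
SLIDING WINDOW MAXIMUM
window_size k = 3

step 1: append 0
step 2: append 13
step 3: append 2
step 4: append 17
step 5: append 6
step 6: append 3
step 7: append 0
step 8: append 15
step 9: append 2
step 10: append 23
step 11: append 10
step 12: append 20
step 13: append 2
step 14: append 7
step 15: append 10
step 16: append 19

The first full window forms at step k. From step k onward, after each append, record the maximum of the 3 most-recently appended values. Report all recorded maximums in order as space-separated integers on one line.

Answer: 13 17 17 17 6 15 15 23 23 23 20 20 10 19

Derivation:
step 1: append 0 -> window=[0] (not full yet)
step 2: append 13 -> window=[0, 13] (not full yet)
step 3: append 2 -> window=[0, 13, 2] -> max=13
step 4: append 17 -> window=[13, 2, 17] -> max=17
step 5: append 6 -> window=[2, 17, 6] -> max=17
step 6: append 3 -> window=[17, 6, 3] -> max=17
step 7: append 0 -> window=[6, 3, 0] -> max=6
step 8: append 15 -> window=[3, 0, 15] -> max=15
step 9: append 2 -> window=[0, 15, 2] -> max=15
step 10: append 23 -> window=[15, 2, 23] -> max=23
step 11: append 10 -> window=[2, 23, 10] -> max=23
step 12: append 20 -> window=[23, 10, 20] -> max=23
step 13: append 2 -> window=[10, 20, 2] -> max=20
step 14: append 7 -> window=[20, 2, 7] -> max=20
step 15: append 10 -> window=[2, 7, 10] -> max=10
step 16: append 19 -> window=[7, 10, 19] -> max=19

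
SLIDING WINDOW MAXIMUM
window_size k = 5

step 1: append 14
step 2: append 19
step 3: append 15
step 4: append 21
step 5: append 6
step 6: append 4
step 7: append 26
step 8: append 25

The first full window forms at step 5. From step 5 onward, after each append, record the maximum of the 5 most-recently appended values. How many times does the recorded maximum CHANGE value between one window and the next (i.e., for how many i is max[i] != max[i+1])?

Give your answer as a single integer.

Answer: 1

Derivation:
step 1: append 14 -> window=[14] (not full yet)
step 2: append 19 -> window=[14, 19] (not full yet)
step 3: append 15 -> window=[14, 19, 15] (not full yet)
step 4: append 21 -> window=[14, 19, 15, 21] (not full yet)
step 5: append 6 -> window=[14, 19, 15, 21, 6] -> max=21
step 6: append 4 -> window=[19, 15, 21, 6, 4] -> max=21
step 7: append 26 -> window=[15, 21, 6, 4, 26] -> max=26
step 8: append 25 -> window=[21, 6, 4, 26, 25] -> max=26
Recorded maximums: 21 21 26 26
Changes between consecutive maximums: 1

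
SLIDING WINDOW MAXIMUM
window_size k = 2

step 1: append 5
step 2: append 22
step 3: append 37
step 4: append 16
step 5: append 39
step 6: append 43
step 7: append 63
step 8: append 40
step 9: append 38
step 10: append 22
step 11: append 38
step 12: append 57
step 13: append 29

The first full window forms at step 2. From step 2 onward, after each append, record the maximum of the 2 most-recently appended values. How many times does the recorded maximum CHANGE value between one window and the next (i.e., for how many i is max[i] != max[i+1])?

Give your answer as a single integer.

step 1: append 5 -> window=[5] (not full yet)
step 2: append 22 -> window=[5, 22] -> max=22
step 3: append 37 -> window=[22, 37] -> max=37
step 4: append 16 -> window=[37, 16] -> max=37
step 5: append 39 -> window=[16, 39] -> max=39
step 6: append 43 -> window=[39, 43] -> max=43
step 7: append 63 -> window=[43, 63] -> max=63
step 8: append 40 -> window=[63, 40] -> max=63
step 9: append 38 -> window=[40, 38] -> max=40
step 10: append 22 -> window=[38, 22] -> max=38
step 11: append 38 -> window=[22, 38] -> max=38
step 12: append 57 -> window=[38, 57] -> max=57
step 13: append 29 -> window=[57, 29] -> max=57
Recorded maximums: 22 37 37 39 43 63 63 40 38 38 57 57
Changes between consecutive maximums: 7

Answer: 7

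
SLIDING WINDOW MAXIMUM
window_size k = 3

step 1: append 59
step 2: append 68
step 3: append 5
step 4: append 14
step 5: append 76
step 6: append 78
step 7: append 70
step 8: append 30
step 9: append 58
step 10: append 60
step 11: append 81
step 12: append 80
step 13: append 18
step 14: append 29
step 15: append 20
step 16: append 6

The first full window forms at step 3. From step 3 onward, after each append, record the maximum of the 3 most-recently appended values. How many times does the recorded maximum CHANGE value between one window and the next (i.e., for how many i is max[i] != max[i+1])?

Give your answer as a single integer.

step 1: append 59 -> window=[59] (not full yet)
step 2: append 68 -> window=[59, 68] (not full yet)
step 3: append 5 -> window=[59, 68, 5] -> max=68
step 4: append 14 -> window=[68, 5, 14] -> max=68
step 5: append 76 -> window=[5, 14, 76] -> max=76
step 6: append 78 -> window=[14, 76, 78] -> max=78
step 7: append 70 -> window=[76, 78, 70] -> max=78
step 8: append 30 -> window=[78, 70, 30] -> max=78
step 9: append 58 -> window=[70, 30, 58] -> max=70
step 10: append 60 -> window=[30, 58, 60] -> max=60
step 11: append 81 -> window=[58, 60, 81] -> max=81
step 12: append 80 -> window=[60, 81, 80] -> max=81
step 13: append 18 -> window=[81, 80, 18] -> max=81
step 14: append 29 -> window=[80, 18, 29] -> max=80
step 15: append 20 -> window=[18, 29, 20] -> max=29
step 16: append 6 -> window=[29, 20, 6] -> max=29
Recorded maximums: 68 68 76 78 78 78 70 60 81 81 81 80 29 29
Changes between consecutive maximums: 7

Answer: 7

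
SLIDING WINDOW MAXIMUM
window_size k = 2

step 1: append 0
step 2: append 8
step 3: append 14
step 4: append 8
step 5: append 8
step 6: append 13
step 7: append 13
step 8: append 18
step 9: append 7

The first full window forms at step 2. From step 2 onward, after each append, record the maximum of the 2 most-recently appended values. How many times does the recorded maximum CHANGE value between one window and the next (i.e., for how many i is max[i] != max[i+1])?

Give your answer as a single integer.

Answer: 4

Derivation:
step 1: append 0 -> window=[0] (not full yet)
step 2: append 8 -> window=[0, 8] -> max=8
step 3: append 14 -> window=[8, 14] -> max=14
step 4: append 8 -> window=[14, 8] -> max=14
step 5: append 8 -> window=[8, 8] -> max=8
step 6: append 13 -> window=[8, 13] -> max=13
step 7: append 13 -> window=[13, 13] -> max=13
step 8: append 18 -> window=[13, 18] -> max=18
step 9: append 7 -> window=[18, 7] -> max=18
Recorded maximums: 8 14 14 8 13 13 18 18
Changes between consecutive maximums: 4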